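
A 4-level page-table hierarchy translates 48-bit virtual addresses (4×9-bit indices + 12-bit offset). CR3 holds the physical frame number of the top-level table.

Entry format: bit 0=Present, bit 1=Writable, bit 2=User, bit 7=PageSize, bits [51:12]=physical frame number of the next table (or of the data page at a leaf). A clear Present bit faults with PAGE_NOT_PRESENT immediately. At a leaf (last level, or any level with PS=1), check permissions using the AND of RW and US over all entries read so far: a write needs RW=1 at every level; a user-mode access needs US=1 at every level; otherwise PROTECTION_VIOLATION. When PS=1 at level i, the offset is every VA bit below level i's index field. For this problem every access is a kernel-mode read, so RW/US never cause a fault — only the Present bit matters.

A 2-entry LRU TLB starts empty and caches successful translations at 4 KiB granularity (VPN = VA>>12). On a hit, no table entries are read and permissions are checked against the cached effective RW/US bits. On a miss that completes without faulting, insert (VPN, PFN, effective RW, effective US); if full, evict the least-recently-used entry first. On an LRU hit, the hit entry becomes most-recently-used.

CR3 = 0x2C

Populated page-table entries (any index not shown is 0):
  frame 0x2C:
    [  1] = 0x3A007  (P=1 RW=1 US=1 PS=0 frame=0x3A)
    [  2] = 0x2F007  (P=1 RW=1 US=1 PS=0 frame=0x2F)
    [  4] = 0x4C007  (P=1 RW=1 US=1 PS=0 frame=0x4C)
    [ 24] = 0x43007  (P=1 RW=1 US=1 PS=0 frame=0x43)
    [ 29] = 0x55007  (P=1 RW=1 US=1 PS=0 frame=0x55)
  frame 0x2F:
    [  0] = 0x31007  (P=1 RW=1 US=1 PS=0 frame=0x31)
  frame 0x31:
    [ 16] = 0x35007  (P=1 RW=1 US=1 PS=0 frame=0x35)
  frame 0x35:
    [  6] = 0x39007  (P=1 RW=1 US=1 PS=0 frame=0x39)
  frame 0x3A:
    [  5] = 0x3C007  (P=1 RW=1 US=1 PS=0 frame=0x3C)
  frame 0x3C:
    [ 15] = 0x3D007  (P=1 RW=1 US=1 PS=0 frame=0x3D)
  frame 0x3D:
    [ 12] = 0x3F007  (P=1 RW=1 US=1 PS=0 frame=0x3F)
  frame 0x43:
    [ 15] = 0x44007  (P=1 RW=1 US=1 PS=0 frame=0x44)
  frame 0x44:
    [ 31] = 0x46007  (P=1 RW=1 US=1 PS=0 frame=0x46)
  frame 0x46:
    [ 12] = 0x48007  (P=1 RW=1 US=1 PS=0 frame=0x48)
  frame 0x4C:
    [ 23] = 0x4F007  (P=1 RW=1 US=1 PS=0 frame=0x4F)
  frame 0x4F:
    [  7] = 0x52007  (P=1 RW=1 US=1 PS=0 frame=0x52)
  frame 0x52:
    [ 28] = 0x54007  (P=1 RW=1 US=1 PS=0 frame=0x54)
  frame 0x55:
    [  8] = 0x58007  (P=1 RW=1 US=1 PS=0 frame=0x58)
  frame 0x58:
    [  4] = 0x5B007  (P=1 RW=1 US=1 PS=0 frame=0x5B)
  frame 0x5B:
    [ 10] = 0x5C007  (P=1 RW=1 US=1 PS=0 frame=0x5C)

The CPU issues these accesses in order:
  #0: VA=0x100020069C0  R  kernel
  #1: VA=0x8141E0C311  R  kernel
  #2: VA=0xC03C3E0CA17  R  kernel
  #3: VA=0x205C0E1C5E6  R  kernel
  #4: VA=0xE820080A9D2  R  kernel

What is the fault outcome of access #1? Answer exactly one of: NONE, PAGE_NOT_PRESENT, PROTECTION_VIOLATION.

Trace:
#0 VA=0x100020069C0 (r,kernel):
  L0 @0x2C[2] → 0x2F007  P=1,RW=1,US=1,PS=0
  L1 @0x2F[0] → 0x31007  P=1,RW=1,US=1,PS=0
  L2 @0x31[16] → 0x35007  P=1,RW=1,US=1,PS=0
  L3 @0x35[6] → 0x39007  P=1,RW=1,US=1,PS=0
  ⇒ phys 0x399C0  [4 reads]
#1 VA=0x8141E0C311 (r,kernel):
  L0 @0x2C[1] → 0x3A007  P=1,RW=1,US=1,PS=0
  L1 @0x3A[5] → 0x3C007  P=1,RW=1,US=1,PS=0
  L2 @0x3C[15] → 0x3D007  P=1,RW=1,US=1,PS=0
  L3 @0x3D[12] → 0x3F007  P=1,RW=1,US=1,PS=0
  ⇒ phys 0x3F311  [4 reads]
#2 VA=0xC03C3E0CA17 (r,kernel):
  L0 @0x2C[24] → 0x43007  P=1,RW=1,US=1,PS=0
  L1 @0x43[15] → 0x44007  P=1,RW=1,US=1,PS=0
  L2 @0x44[31] → 0x46007  P=1,RW=1,US=1,PS=0
  L3 @0x46[12] → 0x48007  P=1,RW=1,US=1,PS=0
  ⇒ phys 0x48A17  [4 reads]
#3 VA=0x205C0E1C5E6 (r,kernel):
  L0 @0x2C[4] → 0x4C007  P=1,RW=1,US=1,PS=0
  L1 @0x4C[23] → 0x4F007  P=1,RW=1,US=1,PS=0
  L2 @0x4F[7] → 0x52007  P=1,RW=1,US=1,PS=0
  L3 @0x52[28] → 0x54007  P=1,RW=1,US=1,PS=0
  ⇒ phys 0x545E6  [4 reads]
#4 VA=0xE820080A9D2 (r,kernel):
  L0 @0x2C[29] → 0x55007  P=1,RW=1,US=1,PS=0
  L1 @0x55[8] → 0x58007  P=1,RW=1,US=1,PS=0
  L2 @0x58[4] → 0x5B007  P=1,RW=1,US=1,PS=0
  L3 @0x5B[10] → 0x5C007  P=1,RW=1,US=1,PS=0
  ⇒ phys 0x5C9D2  [4 reads]

Access #1 fault: NONE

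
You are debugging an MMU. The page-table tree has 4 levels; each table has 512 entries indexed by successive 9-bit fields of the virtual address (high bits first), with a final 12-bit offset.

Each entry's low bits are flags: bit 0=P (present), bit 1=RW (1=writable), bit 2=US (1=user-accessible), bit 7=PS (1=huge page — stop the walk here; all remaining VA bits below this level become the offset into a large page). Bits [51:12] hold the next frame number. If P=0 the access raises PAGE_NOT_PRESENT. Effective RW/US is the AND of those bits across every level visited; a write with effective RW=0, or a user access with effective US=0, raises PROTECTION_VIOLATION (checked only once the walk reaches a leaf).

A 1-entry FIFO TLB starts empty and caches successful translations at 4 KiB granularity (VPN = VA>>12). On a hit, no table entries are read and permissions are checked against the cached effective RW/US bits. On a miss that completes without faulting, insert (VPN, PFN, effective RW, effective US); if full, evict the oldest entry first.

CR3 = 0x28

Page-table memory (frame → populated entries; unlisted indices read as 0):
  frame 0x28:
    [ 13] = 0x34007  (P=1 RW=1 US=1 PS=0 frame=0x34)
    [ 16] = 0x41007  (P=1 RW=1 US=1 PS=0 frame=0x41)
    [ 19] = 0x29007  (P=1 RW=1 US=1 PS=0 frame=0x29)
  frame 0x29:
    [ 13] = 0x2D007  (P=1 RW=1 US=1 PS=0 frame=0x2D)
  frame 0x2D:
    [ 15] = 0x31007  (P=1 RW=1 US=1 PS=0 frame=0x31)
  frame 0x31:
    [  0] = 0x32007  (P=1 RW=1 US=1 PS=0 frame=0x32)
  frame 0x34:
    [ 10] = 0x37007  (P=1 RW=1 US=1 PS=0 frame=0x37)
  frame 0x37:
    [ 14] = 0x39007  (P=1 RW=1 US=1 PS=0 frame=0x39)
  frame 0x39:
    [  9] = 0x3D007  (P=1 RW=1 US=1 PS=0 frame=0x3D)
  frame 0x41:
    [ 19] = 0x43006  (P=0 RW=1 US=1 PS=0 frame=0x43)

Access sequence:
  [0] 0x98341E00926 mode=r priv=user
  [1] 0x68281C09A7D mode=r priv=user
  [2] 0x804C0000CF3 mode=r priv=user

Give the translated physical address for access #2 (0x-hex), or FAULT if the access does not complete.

Trace:
#0 VA=0x98341E00926 (r,user):
  L0: frame=0x28 idx=19 entry=0x29007 [P=1 RW=1 US=1 PS=0]
  L1: frame=0x29 idx=13 entry=0x2D007 [P=1 RW=1 US=1 PS=0]
  L2: frame=0x2D idx=15 entry=0x31007 [P=1 RW=1 US=1 PS=0]
  L3: frame=0x31 idx=0 entry=0x32007 [P=1 RW=1 US=1 PS=0]
  → PA=0x32926  (4 entries read)
#1 VA=0x68281C09A7D (r,user):
  L0: frame=0x28 idx=13 entry=0x34007 [P=1 RW=1 US=1 PS=0]
  L1: frame=0x34 idx=10 entry=0x37007 [P=1 RW=1 US=1 PS=0]
  L2: frame=0x37 idx=14 entry=0x39007 [P=1 RW=1 US=1 PS=0]
  L3: frame=0x39 idx=9 entry=0x3D007 [P=1 RW=1 US=1 PS=0]
  → PA=0x3DA7D  (4 entries read)
#2 VA=0x804C0000CF3 (r,user):
  L0: frame=0x28 idx=16 entry=0x41007 [P=1 RW=1 US=1 PS=0]
  L1: frame=0x41 idx=19 entry=0x43006 [P=0 RW=1 US=1 PS=0]
  ⇒ fault: PAGE_NOT_PRESENT  — 2 lookups

Access #2 PA: FAULT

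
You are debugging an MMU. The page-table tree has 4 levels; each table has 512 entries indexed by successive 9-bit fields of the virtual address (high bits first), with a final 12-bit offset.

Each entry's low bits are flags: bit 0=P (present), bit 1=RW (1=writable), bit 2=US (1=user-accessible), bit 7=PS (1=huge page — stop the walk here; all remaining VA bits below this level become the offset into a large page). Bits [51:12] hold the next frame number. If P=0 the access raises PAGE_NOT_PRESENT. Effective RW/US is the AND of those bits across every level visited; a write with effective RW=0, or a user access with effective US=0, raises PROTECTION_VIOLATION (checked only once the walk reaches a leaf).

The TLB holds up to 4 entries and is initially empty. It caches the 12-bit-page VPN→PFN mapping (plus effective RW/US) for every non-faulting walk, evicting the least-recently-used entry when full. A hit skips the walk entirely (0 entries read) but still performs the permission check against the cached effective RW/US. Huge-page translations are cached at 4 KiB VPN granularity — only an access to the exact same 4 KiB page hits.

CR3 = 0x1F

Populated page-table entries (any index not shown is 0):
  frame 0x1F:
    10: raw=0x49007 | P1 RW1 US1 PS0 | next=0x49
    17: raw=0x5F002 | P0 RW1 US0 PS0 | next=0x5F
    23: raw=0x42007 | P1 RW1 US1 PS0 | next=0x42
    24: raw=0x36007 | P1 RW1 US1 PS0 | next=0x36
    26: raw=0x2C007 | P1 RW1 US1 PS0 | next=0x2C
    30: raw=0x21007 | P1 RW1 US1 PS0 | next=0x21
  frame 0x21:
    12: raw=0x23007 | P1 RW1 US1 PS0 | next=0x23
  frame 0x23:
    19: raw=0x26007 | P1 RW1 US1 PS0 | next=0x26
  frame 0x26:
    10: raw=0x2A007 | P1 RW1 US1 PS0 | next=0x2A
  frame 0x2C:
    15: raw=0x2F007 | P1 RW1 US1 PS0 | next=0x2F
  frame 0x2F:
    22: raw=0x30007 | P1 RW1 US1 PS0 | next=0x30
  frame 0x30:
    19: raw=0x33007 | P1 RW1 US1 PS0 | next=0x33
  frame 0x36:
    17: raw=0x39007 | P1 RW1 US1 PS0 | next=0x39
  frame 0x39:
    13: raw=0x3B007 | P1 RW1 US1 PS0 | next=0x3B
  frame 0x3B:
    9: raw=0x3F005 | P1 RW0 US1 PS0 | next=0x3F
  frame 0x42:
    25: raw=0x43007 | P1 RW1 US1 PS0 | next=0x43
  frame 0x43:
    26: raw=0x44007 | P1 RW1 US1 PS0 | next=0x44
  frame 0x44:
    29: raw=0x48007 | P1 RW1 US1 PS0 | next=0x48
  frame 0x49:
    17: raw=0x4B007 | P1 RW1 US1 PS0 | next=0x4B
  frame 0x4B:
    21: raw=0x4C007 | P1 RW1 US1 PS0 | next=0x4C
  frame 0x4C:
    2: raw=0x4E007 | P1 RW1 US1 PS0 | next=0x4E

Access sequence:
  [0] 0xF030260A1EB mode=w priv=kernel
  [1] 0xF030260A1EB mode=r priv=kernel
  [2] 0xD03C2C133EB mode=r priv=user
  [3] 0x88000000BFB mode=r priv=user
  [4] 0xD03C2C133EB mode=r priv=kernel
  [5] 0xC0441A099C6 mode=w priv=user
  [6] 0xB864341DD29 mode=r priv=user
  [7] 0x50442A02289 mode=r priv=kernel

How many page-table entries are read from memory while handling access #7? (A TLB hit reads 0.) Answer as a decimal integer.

Per-access translation:
#0 VA=0xF030260A1EB (w,kernel):
  [0] read 0x1F idx=30: raw=0x21007 flags P=1 W=1 U=1 S=0
  [1] read 0x21 idx=12: raw=0x23007 flags P=1 W=1 U=1 S=0
  [2] read 0x23 idx=19: raw=0x26007 flags P=1 W=1 U=1 S=0
  [3] read 0x26 idx=10: raw=0x2A007 flags P=1 W=1 U=1 S=0
  ✓ 0x2A1EB  — 4 lookups
#1 VA=0xF030260A1EB (r,kernel):
  TLB hit vpn=0xF030260A → PA=0x2A1EB
#2 VA=0xD03C2C133EB (r,user):
  [0] read 0x1F idx=26: raw=0x2C007 flags P=1 W=1 U=1 S=0
  [1] read 0x2C idx=15: raw=0x2F007 flags P=1 W=1 U=1 S=0
  [2] read 0x2F idx=22: raw=0x30007 flags P=1 W=1 U=1 S=0
  [3] read 0x30 idx=19: raw=0x33007 flags P=1 W=1 U=1 S=0
  ✓ 0x333EB  — 4 lookups
#3 VA=0x88000000BFB (r,user):
  [0] read 0x1F idx=17: raw=0x5F002 flags P=0 W=1 U=0 S=0
  → PAGE_NOT_PRESENT  (1 entries read)
#4 VA=0xD03C2C133EB (r,kernel):
  TLB hit vpn=0xD03C2C13 → PA=0x333EB
#5 VA=0xC0441A099C6 (w,user):
  [0] read 0x1F idx=24: raw=0x36007 flags P=1 W=1 U=1 S=0
  [1] read 0x36 idx=17: raw=0x39007 flags P=1 W=1 U=1 S=0
  [2] read 0x39 idx=13: raw=0x3B007 flags P=1 W=1 U=1 S=0
  [3] read 0x3B idx=9: raw=0x3F005 flags P=1 W=0 U=1 S=0
  → PROTECTION_VIOLATION  (4 entries read)
#6 VA=0xB864341DD29 (r,user):
  [0] read 0x1F idx=23: raw=0x42007 flags P=1 W=1 U=1 S=0
  [1] read 0x42 idx=25: raw=0x43007 flags P=1 W=1 U=1 S=0
  [2] read 0x43 idx=26: raw=0x44007 flags P=1 W=1 U=1 S=0
  [3] read 0x44 idx=29: raw=0x48007 flags P=1 W=1 U=1 S=0
  ✓ 0x48D29  — 4 lookups
#7 VA=0x50442A02289 (r,kernel):
  [0] read 0x1F idx=10: raw=0x49007 flags P=1 W=1 U=1 S=0
  [1] read 0x49 idx=17: raw=0x4B007 flags P=1 W=1 U=1 S=0
  [2] read 0x4B idx=21: raw=0x4C007 flags P=1 W=1 U=1 S=0
  [3] read 0x4C idx=2: raw=0x4E007 flags P=1 W=1 U=1 S=0
  ✓ 0x4E289  — 4 lookups

Entries read for #7: 4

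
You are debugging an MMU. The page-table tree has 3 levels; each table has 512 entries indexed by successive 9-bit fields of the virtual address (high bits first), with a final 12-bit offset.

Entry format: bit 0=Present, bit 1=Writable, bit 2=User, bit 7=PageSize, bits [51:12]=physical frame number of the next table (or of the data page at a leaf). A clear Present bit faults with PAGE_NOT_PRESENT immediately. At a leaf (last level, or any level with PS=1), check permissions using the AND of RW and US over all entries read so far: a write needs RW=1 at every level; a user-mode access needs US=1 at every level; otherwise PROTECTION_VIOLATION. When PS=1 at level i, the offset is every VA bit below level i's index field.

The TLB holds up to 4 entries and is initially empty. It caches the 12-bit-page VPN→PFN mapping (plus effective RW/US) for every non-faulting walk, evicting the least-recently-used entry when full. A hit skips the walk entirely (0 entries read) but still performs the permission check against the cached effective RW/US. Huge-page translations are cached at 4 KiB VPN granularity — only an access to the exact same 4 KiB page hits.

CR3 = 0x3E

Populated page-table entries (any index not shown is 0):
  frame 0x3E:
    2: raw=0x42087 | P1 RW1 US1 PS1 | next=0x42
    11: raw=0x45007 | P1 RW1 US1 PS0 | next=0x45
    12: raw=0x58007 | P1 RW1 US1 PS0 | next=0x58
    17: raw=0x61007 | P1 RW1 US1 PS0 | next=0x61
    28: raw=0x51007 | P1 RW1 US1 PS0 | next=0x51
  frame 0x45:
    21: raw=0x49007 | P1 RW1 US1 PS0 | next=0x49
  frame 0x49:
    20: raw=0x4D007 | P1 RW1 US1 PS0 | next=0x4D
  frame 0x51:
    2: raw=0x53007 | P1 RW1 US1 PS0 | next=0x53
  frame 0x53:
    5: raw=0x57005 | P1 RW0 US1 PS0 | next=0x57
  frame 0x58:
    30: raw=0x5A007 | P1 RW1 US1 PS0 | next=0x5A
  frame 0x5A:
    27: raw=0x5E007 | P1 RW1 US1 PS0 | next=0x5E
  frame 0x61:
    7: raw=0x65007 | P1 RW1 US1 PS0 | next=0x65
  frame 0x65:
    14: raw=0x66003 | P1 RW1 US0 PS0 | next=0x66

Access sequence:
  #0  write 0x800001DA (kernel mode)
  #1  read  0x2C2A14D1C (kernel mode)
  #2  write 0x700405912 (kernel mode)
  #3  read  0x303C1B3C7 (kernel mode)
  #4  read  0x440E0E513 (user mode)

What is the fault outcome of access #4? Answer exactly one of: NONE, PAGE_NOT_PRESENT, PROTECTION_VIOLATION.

Trace:
#0 VA=0x800001DA (w,kernel):
  L0: frame=0x3E idx=2 entry=0x42087 [P=1 RW=1 US=1 PS=1]
  ⇒ phys 0x421DA (huge @L0)  [1 reads]
#1 VA=0x2C2A14D1C (r,kernel):
  L0: frame=0x3E idx=11 entry=0x45007 [P=1 RW=1 US=1 PS=0]
  L1: frame=0x45 idx=21 entry=0x49007 [P=1 RW=1 US=1 PS=0]
  L2: frame=0x49 idx=20 entry=0x4D007 [P=1 RW=1 US=1 PS=0]
  ⇒ phys 0x4DD1C  [3 reads]
#2 VA=0x700405912 (w,kernel):
  L0: frame=0x3E idx=28 entry=0x51007 [P=1 RW=1 US=1 PS=0]
  L1: frame=0x51 idx=2 entry=0x53007 [P=1 RW=1 US=1 PS=0]
  L2: frame=0x53 idx=5 entry=0x57005 [P=1 RW=0 US=1 PS=0]
  → PROTECTION_VIOLATION  (3 entries read)
#3 VA=0x303C1B3C7 (r,kernel):
  L0: frame=0x3E idx=12 entry=0x58007 [P=1 RW=1 US=1 PS=0]
  L1: frame=0x58 idx=30 entry=0x5A007 [P=1 RW=1 US=1 PS=0]
  L2: frame=0x5A idx=27 entry=0x5E007 [P=1 RW=1 US=1 PS=0]
  ⇒ phys 0x5E3C7  [3 reads]
#4 VA=0x440E0E513 (r,user):
  L0: frame=0x3E idx=17 entry=0x61007 [P=1 RW=1 US=1 PS=0]
  L1: frame=0x61 idx=7 entry=0x65007 [P=1 RW=1 US=1 PS=0]
  L2: frame=0x65 idx=14 entry=0x66003 [P=1 RW=1 US=0 PS=0]
  → PROTECTION_VIOLATION  (3 entries read)

Access #4 fault: PROTECTION_VIOLATION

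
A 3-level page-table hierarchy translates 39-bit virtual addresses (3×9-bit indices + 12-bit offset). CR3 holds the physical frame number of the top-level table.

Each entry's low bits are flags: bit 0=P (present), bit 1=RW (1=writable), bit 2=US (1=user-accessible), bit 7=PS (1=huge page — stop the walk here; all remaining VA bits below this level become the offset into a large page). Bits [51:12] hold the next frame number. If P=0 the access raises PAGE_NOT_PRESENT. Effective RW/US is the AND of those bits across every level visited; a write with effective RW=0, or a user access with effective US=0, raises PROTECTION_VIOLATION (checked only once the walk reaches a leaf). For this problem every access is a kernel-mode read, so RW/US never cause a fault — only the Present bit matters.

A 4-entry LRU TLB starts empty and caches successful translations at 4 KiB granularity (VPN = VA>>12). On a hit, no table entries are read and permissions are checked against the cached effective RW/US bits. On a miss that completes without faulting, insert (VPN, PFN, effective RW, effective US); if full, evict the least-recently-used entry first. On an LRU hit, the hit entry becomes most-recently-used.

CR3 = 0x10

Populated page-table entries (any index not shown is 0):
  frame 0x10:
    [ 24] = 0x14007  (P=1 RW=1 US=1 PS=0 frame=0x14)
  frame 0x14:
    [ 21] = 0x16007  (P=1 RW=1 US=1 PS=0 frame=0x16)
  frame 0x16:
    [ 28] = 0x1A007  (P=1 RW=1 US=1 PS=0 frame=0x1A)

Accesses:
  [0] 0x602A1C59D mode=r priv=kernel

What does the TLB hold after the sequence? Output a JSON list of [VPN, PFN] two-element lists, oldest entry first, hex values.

Trace:
#0 VA=0x602A1C59D (r,kernel):
  L0: frame=0x10 idx=24 entry=0x14007 [P=1 RW=1 US=1 PS=0]
  L1: frame=0x14 idx=21 entry=0x16007 [P=1 RW=1 US=1 PS=0]
  L2: frame=0x16 idx=28 entry=0x1A007 [P=1 RW=1 US=1 PS=0]
  → PA=0x1A59D  (3 entries read)

TLB: [["0x602A1C", "0x1A"]]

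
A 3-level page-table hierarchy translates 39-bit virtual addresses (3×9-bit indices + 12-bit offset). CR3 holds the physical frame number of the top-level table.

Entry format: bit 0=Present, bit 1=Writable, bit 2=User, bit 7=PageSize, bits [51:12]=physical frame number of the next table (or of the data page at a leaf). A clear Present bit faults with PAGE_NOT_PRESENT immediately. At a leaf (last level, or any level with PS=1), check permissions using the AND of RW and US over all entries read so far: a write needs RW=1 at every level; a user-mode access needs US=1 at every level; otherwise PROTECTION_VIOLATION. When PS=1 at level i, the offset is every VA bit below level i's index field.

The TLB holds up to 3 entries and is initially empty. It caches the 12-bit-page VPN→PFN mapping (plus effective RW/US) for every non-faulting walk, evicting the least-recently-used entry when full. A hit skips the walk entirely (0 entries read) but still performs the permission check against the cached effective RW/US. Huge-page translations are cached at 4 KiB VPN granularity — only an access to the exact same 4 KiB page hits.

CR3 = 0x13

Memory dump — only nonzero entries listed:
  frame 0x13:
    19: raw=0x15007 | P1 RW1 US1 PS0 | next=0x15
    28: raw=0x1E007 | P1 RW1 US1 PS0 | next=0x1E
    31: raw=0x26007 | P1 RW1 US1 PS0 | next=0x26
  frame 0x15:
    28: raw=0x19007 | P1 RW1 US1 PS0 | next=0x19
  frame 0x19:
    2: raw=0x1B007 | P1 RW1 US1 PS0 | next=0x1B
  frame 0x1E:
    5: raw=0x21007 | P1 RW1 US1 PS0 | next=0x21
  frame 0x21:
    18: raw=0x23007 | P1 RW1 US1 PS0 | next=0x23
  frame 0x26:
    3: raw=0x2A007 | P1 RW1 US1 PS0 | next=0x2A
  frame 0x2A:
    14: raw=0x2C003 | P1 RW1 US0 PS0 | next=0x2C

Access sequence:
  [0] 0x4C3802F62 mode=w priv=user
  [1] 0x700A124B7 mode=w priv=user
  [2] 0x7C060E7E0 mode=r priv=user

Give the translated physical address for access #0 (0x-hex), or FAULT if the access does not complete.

Walk each access:
#0 VA=0x4C3802F62 (w,user):
  [0] read 0x13 idx=19: raw=0x15007 flags P=1 W=1 U=1 S=0
  [1] read 0x15 idx=28: raw=0x19007 flags P=1 W=1 U=1 S=0
  [2] read 0x19 idx=2: raw=0x1B007 flags P=1 W=1 U=1 S=0
  ⇒ phys 0x1BF62  [3 reads]
#1 VA=0x700A124B7 (w,user):
  [0] read 0x13 idx=28: raw=0x1E007 flags P=1 W=1 U=1 S=0
  [1] read 0x1E idx=5: raw=0x21007 flags P=1 W=1 U=1 S=0
  [2] read 0x21 idx=18: raw=0x23007 flags P=1 W=1 U=1 S=0
  ⇒ phys 0x234B7  [3 reads]
#2 VA=0x7C060E7E0 (r,user):
  [0] read 0x13 idx=31: raw=0x26007 flags P=1 W=1 U=1 S=0
  [1] read 0x26 idx=3: raw=0x2A007 flags P=1 W=1 U=1 S=0
  [2] read 0x2A idx=14: raw=0x2C003 flags P=1 W=1 U=0 S=0
  → PROTECTION_VIOLATION  (3 entries read)

Access #0 PA: 0x1BF62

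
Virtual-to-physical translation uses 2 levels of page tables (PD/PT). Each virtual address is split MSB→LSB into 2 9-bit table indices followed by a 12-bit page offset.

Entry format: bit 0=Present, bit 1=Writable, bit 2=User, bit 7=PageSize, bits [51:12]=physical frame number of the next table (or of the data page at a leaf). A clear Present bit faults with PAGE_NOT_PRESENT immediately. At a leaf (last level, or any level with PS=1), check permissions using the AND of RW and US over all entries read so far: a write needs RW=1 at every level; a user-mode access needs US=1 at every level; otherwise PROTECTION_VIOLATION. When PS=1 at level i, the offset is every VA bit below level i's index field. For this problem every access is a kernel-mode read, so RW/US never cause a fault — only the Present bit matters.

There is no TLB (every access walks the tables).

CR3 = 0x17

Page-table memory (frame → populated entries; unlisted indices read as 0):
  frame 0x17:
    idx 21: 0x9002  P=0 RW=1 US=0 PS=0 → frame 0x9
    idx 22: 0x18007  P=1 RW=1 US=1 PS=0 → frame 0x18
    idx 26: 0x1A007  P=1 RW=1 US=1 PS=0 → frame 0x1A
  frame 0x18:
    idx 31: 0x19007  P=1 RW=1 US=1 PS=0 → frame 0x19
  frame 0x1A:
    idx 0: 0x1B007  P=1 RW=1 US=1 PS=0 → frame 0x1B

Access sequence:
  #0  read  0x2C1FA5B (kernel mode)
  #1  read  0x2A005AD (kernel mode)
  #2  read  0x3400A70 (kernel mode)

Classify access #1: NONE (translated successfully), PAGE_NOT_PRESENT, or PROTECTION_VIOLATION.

Trace:
#0 VA=0x2C1FA5B (r,kernel):
  L0 @0x17[22] → 0x18007  P=1,RW=1,US=1,PS=0
  L1 @0x18[31] → 0x19007  P=1,RW=1,US=1,PS=0
  ⇒ phys 0x19A5B  [2 reads]
#1 VA=0x2A005AD (r,kernel):
  L0 @0x17[21] → 0x9002  P=0,RW=1,US=0,PS=0
  ⇒ fault: PAGE_NOT_PRESENT  — 1 lookups
#2 VA=0x3400A70 (r,kernel):
  L0 @0x17[26] → 0x1A007  P=1,RW=1,US=1,PS=0
  L1 @0x1A[0] → 0x1B007  P=1,RW=1,US=1,PS=0
  ⇒ phys 0x1BA70  [2 reads]

Access #1 fault: PAGE_NOT_PRESENT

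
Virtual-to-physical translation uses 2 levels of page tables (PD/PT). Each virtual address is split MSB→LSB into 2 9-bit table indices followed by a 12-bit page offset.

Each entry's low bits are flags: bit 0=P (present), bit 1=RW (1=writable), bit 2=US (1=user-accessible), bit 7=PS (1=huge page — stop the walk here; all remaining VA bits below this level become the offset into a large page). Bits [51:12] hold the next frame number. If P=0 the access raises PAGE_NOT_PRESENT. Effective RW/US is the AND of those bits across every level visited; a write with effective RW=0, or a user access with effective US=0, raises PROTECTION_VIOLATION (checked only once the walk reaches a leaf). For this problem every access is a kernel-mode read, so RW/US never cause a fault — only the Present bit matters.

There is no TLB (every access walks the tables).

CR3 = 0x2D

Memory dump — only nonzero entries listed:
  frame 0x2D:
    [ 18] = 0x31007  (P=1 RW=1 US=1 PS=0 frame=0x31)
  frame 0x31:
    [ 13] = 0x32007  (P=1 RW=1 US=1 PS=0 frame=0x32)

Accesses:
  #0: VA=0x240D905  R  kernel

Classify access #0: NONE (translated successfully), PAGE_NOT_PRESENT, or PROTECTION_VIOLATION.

Per-access translation:
#0 VA=0x240D905 (r,kernel):
  L0 @0x2D[18] → 0x31007  P=1,RW=1,US=1,PS=0
  L1 @0x31[13] → 0x32007  P=1,RW=1,US=1,PS=0
  → PA=0x32905  (2 entries read)

Access #0 fault: NONE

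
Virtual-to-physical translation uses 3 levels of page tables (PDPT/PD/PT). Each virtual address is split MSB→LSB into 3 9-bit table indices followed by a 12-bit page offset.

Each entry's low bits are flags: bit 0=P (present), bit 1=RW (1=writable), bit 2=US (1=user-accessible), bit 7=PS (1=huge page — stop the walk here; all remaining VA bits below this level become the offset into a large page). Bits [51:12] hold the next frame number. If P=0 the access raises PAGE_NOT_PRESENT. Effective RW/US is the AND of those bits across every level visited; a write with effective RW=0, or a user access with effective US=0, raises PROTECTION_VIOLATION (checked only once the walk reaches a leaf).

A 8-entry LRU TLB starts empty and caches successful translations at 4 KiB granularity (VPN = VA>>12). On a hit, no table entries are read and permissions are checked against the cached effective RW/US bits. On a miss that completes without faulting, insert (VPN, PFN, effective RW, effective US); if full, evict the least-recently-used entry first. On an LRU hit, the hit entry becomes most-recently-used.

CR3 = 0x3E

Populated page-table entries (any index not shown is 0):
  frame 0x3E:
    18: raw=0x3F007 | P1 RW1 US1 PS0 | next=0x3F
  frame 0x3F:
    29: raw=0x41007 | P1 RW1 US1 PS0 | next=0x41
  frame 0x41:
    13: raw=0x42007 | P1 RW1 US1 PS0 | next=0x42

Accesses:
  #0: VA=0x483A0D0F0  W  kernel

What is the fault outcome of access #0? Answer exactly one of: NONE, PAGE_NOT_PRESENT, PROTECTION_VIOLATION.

Per-access translation:
#0 VA=0x483A0D0F0 (w,kernel):
  [0] read 0x3E idx=18: raw=0x3F007 flags P=1 W=1 U=1 S=0
  [1] read 0x3F idx=29: raw=0x41007 flags P=1 W=1 U=1 S=0
  [2] read 0x41 idx=13: raw=0x42007 flags P=1 W=1 U=1 S=0
  ⇒ phys 0x420F0  [3 reads]

Access #0 fault: NONE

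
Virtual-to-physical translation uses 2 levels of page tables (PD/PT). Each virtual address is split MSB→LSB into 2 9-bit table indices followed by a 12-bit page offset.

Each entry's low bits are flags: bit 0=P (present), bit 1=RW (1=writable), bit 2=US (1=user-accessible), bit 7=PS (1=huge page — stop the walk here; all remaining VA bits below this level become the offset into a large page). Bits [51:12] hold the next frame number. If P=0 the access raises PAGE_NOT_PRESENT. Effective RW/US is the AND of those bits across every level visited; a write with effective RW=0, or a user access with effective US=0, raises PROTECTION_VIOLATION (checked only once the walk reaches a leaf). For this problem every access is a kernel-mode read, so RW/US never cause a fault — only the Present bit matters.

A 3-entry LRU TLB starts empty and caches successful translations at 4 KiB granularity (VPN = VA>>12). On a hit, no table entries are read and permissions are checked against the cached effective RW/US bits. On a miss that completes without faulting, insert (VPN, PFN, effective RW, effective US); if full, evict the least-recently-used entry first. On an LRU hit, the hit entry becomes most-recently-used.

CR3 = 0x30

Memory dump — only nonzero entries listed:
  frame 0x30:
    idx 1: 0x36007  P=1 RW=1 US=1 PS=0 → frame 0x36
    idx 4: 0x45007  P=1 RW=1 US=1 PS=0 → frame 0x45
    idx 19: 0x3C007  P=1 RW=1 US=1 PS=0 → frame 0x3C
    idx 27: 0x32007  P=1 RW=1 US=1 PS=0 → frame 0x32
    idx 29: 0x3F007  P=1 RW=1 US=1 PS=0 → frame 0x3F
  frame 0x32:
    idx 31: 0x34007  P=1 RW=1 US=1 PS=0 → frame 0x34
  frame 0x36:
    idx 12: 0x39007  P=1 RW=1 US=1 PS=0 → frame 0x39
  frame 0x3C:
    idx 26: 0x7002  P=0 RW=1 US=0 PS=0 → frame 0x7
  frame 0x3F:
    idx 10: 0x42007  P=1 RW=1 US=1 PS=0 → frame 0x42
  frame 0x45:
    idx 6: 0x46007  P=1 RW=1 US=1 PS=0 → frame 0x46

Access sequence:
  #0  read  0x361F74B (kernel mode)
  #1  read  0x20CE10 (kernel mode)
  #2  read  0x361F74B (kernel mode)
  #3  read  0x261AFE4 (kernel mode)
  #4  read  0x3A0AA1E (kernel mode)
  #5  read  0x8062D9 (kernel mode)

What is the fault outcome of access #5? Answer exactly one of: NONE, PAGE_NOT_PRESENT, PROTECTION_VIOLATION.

Trace:
#0 VA=0x361F74B (r,kernel):
  [0] read 0x30 idx=27: raw=0x32007 flags P=1 W=1 U=1 S=0
  [1] read 0x32 idx=31: raw=0x34007 flags P=1 W=1 U=1 S=0
  ⇒ phys 0x3474B  [2 reads]
#1 VA=0x20CE10 (r,kernel):
  [0] read 0x30 idx=1: raw=0x36007 flags P=1 W=1 U=1 S=0
  [1] read 0x36 idx=12: raw=0x39007 flags P=1 W=1 U=1 S=0
  ⇒ phys 0x39E10  [2 reads]
#2 VA=0x361F74B (r,kernel):
  TLB hit vpn=0x361F → PA=0x3474B
#3 VA=0x261AFE4 (r,kernel):
  [0] read 0x30 idx=19: raw=0x3C007 flags P=1 W=1 U=1 S=0
  [1] read 0x3C idx=26: raw=0x7002 flags P=0 W=1 U=0 S=0
  ✗ PAGE_NOT_PRESENT  [2 reads]
#4 VA=0x3A0AA1E (r,kernel):
  [0] read 0x30 idx=29: raw=0x3F007 flags P=1 W=1 U=1 S=0
  [1] read 0x3F idx=10: raw=0x42007 flags P=1 W=1 U=1 S=0
  ⇒ phys 0x42A1E  [2 reads]
#5 VA=0x8062D9 (r,kernel):
  [0] read 0x30 idx=4: raw=0x45007 flags P=1 W=1 U=1 S=0
  [1] read 0x45 idx=6: raw=0x46007 flags P=1 W=1 U=1 S=0
  ⇒ phys 0x462D9  [2 reads]

Access #5 fault: NONE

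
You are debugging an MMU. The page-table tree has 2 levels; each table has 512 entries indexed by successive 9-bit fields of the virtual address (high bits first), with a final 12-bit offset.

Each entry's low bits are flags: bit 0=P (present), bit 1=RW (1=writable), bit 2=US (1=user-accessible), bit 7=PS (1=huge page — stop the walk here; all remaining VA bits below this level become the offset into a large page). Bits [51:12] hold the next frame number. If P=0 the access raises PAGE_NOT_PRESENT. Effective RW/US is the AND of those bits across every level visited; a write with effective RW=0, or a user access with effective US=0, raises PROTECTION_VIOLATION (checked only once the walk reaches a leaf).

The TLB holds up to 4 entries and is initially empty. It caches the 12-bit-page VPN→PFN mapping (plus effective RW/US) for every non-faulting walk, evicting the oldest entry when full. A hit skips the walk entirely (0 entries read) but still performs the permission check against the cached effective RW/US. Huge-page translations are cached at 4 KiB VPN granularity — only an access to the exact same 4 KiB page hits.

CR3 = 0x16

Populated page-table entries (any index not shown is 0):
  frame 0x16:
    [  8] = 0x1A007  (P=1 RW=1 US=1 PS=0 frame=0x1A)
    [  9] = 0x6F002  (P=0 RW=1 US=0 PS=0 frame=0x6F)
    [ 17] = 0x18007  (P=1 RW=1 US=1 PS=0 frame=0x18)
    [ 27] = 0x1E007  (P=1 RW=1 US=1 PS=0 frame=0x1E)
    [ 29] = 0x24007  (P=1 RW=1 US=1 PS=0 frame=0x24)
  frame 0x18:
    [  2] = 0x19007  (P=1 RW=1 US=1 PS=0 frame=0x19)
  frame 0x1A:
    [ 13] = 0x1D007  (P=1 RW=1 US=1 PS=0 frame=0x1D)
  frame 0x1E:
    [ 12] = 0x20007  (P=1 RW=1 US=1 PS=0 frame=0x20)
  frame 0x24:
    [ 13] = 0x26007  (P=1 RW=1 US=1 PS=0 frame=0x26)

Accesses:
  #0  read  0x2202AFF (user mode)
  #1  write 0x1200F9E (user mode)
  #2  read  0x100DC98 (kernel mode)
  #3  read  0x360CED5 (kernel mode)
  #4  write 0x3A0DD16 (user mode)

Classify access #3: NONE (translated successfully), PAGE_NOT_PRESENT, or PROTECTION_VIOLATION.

Trace:
#0 VA=0x2202AFF (r,user):
  L0: frame=0x16 idx=17 entry=0x18007 [P=1 RW=1 US=1 PS=0]
  L1: frame=0x18 idx=2 entry=0x19007 [P=1 RW=1 US=1 PS=0]
  → PA=0x19AFF  (2 entries read)
#1 VA=0x1200F9E (w,user):
  L0: frame=0x16 idx=9 entry=0x6F002 [P=0 RW=1 US=0 PS=0]
  ✗ PAGE_NOT_PRESENT  [1 reads]
#2 VA=0x100DC98 (r,kernel):
  L0: frame=0x16 idx=8 entry=0x1A007 [P=1 RW=1 US=1 PS=0]
  L1: frame=0x1A idx=13 entry=0x1D007 [P=1 RW=1 US=1 PS=0]
  → PA=0x1DC98  (2 entries read)
#3 VA=0x360CED5 (r,kernel):
  L0: frame=0x16 idx=27 entry=0x1E007 [P=1 RW=1 US=1 PS=0]
  L1: frame=0x1E idx=12 entry=0x20007 [P=1 RW=1 US=1 PS=0]
  → PA=0x20ED5  (2 entries read)
#4 VA=0x3A0DD16 (w,user):
  L0: frame=0x16 idx=29 entry=0x24007 [P=1 RW=1 US=1 PS=0]
  L1: frame=0x24 idx=13 entry=0x26007 [P=1 RW=1 US=1 PS=0]
  → PA=0x26D16  (2 entries read)

Access #3 fault: NONE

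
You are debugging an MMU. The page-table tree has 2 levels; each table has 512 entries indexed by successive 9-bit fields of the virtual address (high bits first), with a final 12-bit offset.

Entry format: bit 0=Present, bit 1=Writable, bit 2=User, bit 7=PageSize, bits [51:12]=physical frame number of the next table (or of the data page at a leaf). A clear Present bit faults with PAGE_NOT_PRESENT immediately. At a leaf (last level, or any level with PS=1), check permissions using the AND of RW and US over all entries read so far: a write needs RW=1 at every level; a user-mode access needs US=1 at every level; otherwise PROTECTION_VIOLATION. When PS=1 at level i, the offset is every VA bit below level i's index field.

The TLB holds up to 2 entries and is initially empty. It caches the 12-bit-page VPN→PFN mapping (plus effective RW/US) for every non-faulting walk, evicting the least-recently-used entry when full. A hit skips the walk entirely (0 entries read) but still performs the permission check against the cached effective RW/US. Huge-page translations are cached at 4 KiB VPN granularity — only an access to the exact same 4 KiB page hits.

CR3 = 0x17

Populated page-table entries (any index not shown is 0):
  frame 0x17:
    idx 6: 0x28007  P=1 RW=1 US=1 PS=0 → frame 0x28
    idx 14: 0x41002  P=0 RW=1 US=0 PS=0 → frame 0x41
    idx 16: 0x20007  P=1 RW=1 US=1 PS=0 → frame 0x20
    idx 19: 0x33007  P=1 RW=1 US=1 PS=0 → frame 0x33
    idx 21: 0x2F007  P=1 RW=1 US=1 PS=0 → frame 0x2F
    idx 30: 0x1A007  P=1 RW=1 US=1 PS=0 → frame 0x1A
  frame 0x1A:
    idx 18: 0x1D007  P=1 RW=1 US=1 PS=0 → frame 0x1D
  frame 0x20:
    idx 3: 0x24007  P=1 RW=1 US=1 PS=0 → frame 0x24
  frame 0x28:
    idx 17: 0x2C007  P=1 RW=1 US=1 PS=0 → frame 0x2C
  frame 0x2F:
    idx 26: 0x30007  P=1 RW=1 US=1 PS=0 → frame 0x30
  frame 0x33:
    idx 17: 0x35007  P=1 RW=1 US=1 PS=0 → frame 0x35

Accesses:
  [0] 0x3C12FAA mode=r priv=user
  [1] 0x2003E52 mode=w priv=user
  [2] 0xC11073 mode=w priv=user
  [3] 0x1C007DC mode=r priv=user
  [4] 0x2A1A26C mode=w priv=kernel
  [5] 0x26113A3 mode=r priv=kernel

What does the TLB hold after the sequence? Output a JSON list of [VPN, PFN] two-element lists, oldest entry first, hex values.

Walk each access:
#0 VA=0x3C12FAA (r,user):
  L0 @0x17[30] → 0x1A007  P=1,RW=1,US=1,PS=0
  L1 @0x1A[18] → 0x1D007  P=1,RW=1,US=1,PS=0
  → PA=0x1DFAA  (2 entries read)
#1 VA=0x2003E52 (w,user):
  L0 @0x17[16] → 0x20007  P=1,RW=1,US=1,PS=0
  L1 @0x20[3] → 0x24007  P=1,RW=1,US=1,PS=0
  → PA=0x24E52  (2 entries read)
#2 VA=0xC11073 (w,user):
  L0 @0x17[6] → 0x28007  P=1,RW=1,US=1,PS=0
  L1 @0x28[17] → 0x2C007  P=1,RW=1,US=1,PS=0
  → PA=0x2C073  (2 entries read)
#3 VA=0x1C007DC (r,user):
  L0 @0x17[14] → 0x41002  P=0,RW=1,US=0,PS=0
  ✗ PAGE_NOT_PRESENT  [1 reads]
#4 VA=0x2A1A26C (w,kernel):
  L0 @0x17[21] → 0x2F007  P=1,RW=1,US=1,PS=0
  L1 @0x2F[26] → 0x30007  P=1,RW=1,US=1,PS=0
  → PA=0x3026C  (2 entries read)
#5 VA=0x26113A3 (r,kernel):
  L0 @0x17[19] → 0x33007  P=1,RW=1,US=1,PS=0
  L1 @0x33[17] → 0x35007  P=1,RW=1,US=1,PS=0
  → PA=0x353A3  (2 entries read)

TLB: [["0x2A1A", "0x30"], ["0x2611", "0x35"]]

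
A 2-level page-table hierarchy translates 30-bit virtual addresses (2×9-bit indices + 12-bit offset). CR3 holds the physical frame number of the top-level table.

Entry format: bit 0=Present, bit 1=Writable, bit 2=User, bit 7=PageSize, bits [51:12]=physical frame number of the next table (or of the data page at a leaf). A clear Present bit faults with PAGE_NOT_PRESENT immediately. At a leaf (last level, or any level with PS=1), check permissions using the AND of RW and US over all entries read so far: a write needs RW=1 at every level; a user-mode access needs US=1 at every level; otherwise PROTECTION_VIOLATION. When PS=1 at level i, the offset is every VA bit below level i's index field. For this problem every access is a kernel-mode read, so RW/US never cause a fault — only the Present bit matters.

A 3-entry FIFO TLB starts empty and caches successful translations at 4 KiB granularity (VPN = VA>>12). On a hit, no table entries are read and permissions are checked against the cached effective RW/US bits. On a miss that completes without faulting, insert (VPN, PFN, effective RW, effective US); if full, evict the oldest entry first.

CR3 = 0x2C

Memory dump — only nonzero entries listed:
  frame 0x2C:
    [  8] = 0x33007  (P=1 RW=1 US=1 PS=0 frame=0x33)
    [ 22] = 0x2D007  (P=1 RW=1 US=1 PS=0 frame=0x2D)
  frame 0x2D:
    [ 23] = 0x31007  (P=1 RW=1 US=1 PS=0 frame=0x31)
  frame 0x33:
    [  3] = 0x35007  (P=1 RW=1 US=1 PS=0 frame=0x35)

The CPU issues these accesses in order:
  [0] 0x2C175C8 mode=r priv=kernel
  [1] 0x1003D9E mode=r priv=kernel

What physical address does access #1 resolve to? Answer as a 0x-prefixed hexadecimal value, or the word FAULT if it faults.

Per-access translation:
#0 VA=0x2C175C8 (r,kernel):
  L0 @0x2C[22] → 0x2D007  P=1,RW=1,US=1,PS=0
  L1 @0x2D[23] → 0x31007  P=1,RW=1,US=1,PS=0
  ✓ 0x315C8  — 2 lookups
#1 VA=0x1003D9E (r,kernel):
  L0 @0x2C[8] → 0x33007  P=1,RW=1,US=1,PS=0
  L1 @0x33[3] → 0x35007  P=1,RW=1,US=1,PS=0
  ✓ 0x35D9E  — 2 lookups

Access #1 PA: 0x35D9E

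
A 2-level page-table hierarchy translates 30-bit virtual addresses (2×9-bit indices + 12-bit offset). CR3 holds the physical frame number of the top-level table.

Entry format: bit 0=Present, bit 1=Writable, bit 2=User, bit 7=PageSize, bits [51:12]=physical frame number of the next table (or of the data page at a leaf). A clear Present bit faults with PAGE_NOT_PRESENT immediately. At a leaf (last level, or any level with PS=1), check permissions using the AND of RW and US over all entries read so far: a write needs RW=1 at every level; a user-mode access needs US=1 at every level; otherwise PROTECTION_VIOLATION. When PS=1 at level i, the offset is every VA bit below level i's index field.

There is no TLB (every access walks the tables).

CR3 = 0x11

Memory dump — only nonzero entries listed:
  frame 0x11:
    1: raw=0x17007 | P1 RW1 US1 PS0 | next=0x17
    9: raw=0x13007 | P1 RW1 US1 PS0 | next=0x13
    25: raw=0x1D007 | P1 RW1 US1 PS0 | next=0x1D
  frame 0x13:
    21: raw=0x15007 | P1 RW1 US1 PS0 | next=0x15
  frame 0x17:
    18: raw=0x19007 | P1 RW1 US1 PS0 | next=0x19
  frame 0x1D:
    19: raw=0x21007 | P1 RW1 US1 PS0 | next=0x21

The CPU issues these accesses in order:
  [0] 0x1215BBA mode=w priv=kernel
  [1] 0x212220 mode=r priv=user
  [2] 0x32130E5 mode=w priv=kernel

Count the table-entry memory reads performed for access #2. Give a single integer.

Per-access translation:
#0 VA=0x1215BBA (w,kernel):
  L0 @0x11[9] → 0x13007  P=1,RW=1,US=1,PS=0
  L1 @0x13[21] → 0x15007  P=1,RW=1,US=1,PS=0
  → PA=0x15BBA  (2 entries read)
#1 VA=0x212220 (r,user):
  L0 @0x11[1] → 0x17007  P=1,RW=1,US=1,PS=0
  L1 @0x17[18] → 0x19007  P=1,RW=1,US=1,PS=0
  → PA=0x19220  (2 entries read)
#2 VA=0x32130E5 (w,kernel):
  L0 @0x11[25] → 0x1D007  P=1,RW=1,US=1,PS=0
  L1 @0x1D[19] → 0x21007  P=1,RW=1,US=1,PS=0
  → PA=0x210E5  (2 entries read)

Entries read for #2: 2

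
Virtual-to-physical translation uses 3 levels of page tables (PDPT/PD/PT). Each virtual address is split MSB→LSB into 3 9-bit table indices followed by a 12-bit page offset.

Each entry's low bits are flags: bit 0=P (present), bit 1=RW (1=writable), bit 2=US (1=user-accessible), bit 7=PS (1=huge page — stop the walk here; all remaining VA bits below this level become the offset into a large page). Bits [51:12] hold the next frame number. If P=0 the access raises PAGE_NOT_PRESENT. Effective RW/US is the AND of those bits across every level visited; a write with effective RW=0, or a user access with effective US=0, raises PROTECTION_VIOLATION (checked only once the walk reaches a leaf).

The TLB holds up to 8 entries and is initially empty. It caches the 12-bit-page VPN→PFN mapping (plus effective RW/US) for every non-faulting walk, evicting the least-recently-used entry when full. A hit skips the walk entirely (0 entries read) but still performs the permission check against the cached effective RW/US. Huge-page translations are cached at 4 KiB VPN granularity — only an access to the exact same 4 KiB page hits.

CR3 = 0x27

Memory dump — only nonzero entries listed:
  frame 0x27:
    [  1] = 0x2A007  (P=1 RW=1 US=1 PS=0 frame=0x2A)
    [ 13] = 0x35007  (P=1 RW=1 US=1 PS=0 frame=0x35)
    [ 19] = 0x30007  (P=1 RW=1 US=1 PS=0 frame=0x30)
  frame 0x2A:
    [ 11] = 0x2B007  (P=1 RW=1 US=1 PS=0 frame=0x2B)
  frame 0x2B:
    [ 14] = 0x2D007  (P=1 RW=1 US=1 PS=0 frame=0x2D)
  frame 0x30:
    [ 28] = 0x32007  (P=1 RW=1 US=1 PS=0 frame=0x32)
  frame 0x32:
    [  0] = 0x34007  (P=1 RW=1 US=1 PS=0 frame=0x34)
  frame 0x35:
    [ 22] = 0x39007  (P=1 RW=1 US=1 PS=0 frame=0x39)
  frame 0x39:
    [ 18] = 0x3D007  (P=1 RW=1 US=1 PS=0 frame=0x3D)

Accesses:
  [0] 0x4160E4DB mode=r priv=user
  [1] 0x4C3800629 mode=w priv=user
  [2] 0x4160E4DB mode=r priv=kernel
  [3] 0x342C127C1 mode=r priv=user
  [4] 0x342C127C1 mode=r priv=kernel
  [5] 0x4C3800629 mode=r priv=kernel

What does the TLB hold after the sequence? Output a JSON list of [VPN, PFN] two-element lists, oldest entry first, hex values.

Walk each access:
#0 VA=0x4160E4DB (r,user):
  L0: frame=0x27 idx=1 entry=0x2A007 [P=1 RW=1 US=1 PS=0]
  L1: frame=0x2A idx=11 entry=0x2B007 [P=1 RW=1 US=1 PS=0]
  L2: frame=0x2B idx=14 entry=0x2D007 [P=1 RW=1 US=1 PS=0]
  ⇒ phys 0x2D4DB  [3 reads]
#1 VA=0x4C3800629 (w,user):
  L0: frame=0x27 idx=19 entry=0x30007 [P=1 RW=1 US=1 PS=0]
  L1: frame=0x30 idx=28 entry=0x32007 [P=1 RW=1 US=1 PS=0]
  L2: frame=0x32 idx=0 entry=0x34007 [P=1 RW=1 US=1 PS=0]
  ⇒ phys 0x34629  [3 reads]
#2 VA=0x4160E4DB (r,kernel):
  TLB hit vpn=0x4160E → PA=0x2D4DB
#3 VA=0x342C127C1 (r,user):
  L0: frame=0x27 idx=13 entry=0x35007 [P=1 RW=1 US=1 PS=0]
  L1: frame=0x35 idx=22 entry=0x39007 [P=1 RW=1 US=1 PS=0]
  L2: frame=0x39 idx=18 entry=0x3D007 [P=1 RW=1 US=1 PS=0]
  ⇒ phys 0x3D7C1  [3 reads]
#4 VA=0x342C127C1 (r,kernel):
  TLB hit vpn=0x342C12 → PA=0x3D7C1
#5 VA=0x4C3800629 (r,kernel):
  TLB hit vpn=0x4C3800 → PA=0x34629

TLB: [["0x4160E", "0x2D"], ["0x342C12", "0x3D"], ["0x4C3800", "0x34"]]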